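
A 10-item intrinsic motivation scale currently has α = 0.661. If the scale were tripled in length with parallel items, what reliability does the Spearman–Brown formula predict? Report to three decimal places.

Length factor m = 3
α' = m·α / (1 + (m−1)·α)
   = 3 × 0.661 / (1 + (3 − 1) × 0.661)
   = 1.9830 / 2.3220 = 0.854

predicted reliability = 0.854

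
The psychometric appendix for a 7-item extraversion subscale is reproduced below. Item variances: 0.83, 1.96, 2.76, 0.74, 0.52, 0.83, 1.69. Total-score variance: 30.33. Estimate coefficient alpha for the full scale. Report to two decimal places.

ΣVar(i) = 0.83 + 1.96 + 2.76 + 0.74 + 0.52 + 0.83 + 1.69 = 9.33
α = (k/(k−1))·(1 − ΣVar(i)/σ²_T) = (7/6)·(1 − 9.33/30.33) = 0.81

coefficient alpha = 0.81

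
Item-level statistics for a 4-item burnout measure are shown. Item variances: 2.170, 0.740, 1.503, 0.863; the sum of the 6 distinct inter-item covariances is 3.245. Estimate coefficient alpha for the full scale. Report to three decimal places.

coefficient alpha = 0.735

ΣVar(i) = 2.170 + 0.740 + 1.503 + 0.863 = 5.276
Sum of distinct covariances = 3.245
σ²_T = ΣVar(i) + 2·Σcov = 5.276 + 2 × 3.245 = 11.766
α = (4/3)·(1 − 5.276/11.766) = 0.735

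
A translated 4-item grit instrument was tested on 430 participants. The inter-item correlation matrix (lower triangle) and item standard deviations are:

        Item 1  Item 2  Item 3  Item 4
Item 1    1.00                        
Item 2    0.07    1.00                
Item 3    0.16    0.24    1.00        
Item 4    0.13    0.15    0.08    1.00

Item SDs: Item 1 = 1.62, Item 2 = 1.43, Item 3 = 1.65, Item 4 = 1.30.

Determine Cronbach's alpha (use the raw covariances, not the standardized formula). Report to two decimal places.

Cronbach's alpha = 0.39

Σσ²ᵢ = 1.62² + 1.43² + 1.65² + 1.30² = 9.0818
Covariances σ_ij = r_ij · s_i · s_j:
  σ(Item 1,Item 2) = 0.07 × 1.62 × 1.43 = 0.1622
  σ(Item 1,Item 3) = 0.16 × 1.62 × 1.65 = 0.4277
  σ(Item 1,Item 4) = 0.13 × 1.62 × 1.30 = 0.2738
  σ(Item 2,Item 3) = 0.24 × 1.43 × 1.65 = 0.5663
  σ(Item 2,Item 4) = 0.15 × 1.43 × 1.30 = 0.2788
  σ(Item 3,Item 4) = 0.08 × 1.65 × 1.30 = 0.1716
σ²_T = Σσ²ᵢ + 2·Σσ_ij = 9.0818 + 2 × 1.8804 = 12.8426
α = (4/3)·(1 − 9.0818/12.8426) = 0.39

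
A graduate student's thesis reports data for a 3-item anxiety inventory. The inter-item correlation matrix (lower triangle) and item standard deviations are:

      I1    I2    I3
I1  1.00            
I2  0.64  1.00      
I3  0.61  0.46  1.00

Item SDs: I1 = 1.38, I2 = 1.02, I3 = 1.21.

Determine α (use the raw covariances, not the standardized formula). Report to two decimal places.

α = 0.80

Σσ²ᵢ = 1.38² + 1.02² + 1.21² = 4.4089
Covariances σ_ij = r_ij · s_i · s_j:
  σ(I1,I2) = 0.64 × 1.38 × 1.02 = 0.9009
  σ(I1,I3) = 0.61 × 1.38 × 1.21 = 1.0186
  σ(I2,I3) = 0.46 × 1.02 × 1.21 = 0.5677
σ²_T = Σσ²ᵢ + 2·Σσ_ij = 4.4089 + 2 × 2.4872 = 9.3833
α = (3/2)·(1 − 4.4089/9.3833) = 0.80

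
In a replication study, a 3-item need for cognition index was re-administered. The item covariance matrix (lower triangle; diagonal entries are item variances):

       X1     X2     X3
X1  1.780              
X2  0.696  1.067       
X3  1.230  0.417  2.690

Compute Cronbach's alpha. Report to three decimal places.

α = 0.688

Σσ²ᵢ = 1.780 + 1.067 + 2.690 = 5.537
Sum of off-diagonal covariances = 2.343
Var(T) = 5.537 + 2 × 2.343 = 10.223
α = (k/(k−1))·(1 − Σσ²ᵢ/Var(T)) = (3/2)·(1 − 5.537/10.223) = 0.688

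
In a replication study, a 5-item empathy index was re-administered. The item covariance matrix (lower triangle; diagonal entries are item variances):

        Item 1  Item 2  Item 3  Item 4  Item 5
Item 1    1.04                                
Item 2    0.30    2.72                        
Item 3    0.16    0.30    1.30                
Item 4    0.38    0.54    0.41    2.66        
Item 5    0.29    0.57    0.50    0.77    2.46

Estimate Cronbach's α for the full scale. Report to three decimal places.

ΣVar(i) = 1.04 + 2.72 + 1.30 + 2.66 + 2.46 = 10.18
Σ_{i<j} σ_ij = 4.22
σ²_T = 10.18 + 2 × 4.22 = 18.62
α = (k/(k−1))·(1 − ΣVar(i)/σ²_T) = (5/4)·(1 − 10.18/18.62) = 0.567

α = 0.567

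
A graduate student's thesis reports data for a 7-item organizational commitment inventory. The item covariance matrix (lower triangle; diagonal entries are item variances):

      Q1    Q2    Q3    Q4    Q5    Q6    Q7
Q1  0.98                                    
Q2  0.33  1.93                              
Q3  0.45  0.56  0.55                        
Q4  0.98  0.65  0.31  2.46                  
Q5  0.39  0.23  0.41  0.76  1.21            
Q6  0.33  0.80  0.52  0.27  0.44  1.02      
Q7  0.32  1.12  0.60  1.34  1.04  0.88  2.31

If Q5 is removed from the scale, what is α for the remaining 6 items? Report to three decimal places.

α = 0.806

Remaining items: Q1, Q2, Q3, Q4, Q6, Q7 (k = 6).
Σσᵢ² = 0.98 + 1.93 + 0.55 + 2.46 + 1.02 + 2.31 = 9.25
total variance = 9.25 + 2 × 9.46 = 28.17
α (item deleted) = (6/5)·(1 − 9.25/28.17) = 0.806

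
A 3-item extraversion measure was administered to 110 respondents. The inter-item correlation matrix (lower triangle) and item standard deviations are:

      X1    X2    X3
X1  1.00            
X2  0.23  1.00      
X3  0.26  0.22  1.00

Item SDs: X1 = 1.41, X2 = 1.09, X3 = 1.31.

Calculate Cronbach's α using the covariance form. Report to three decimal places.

Cronbach's α = 0.479

Σσ²ᵢ = 1.41² + 1.09² + 1.31² = 4.8923
Covariances σ_ij = r_ij · s_i · s_j:
  σ(X1,X2) = 0.23 × 1.41 × 1.09 = 0.3535
  σ(X1,X3) = 0.26 × 1.41 × 1.31 = 0.4802
  σ(X2,X3) = 0.22 × 1.09 × 1.31 = 0.3141
σ²_T = Σσ²ᵢ + 2·Σσ_ij = 4.8923 + 2 × 1.1478 = 7.1879
α = (3/2)·(1 − 4.8923/7.1879) = 0.479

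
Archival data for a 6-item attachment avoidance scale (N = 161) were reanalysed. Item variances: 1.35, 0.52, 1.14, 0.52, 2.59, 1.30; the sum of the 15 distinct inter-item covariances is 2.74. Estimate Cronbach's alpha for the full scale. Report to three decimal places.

Cronbach's alpha = 0.510

Σσ²ᵢ = 1.35 + 0.52 + 1.14 + 0.52 + 2.59 + 1.30 = 7.42
Sum of distinct covariances = 2.74
total variance = Σσ²ᵢ + 2·Σcov = 7.42 + 2 × 2.74 = 12.90
α = (6/5)·(1 − 7.42/12.90) = 0.510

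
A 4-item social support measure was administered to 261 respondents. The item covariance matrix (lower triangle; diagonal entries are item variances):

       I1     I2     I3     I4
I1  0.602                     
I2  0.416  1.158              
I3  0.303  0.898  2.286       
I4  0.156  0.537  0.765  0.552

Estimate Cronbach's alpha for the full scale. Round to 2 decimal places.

ΣVar(i) = 0.602 + 1.158 + 2.286 + 0.552 = 4.598
Sum of the distinct covariances = 3.075
total variance = 4.598 + 2 × 3.075 = 10.748
α = (k/(k−1))·(1 − ΣVar(i)/total variance) = (4/3)·(1 − 4.598/10.748) = 0.76

α = 0.76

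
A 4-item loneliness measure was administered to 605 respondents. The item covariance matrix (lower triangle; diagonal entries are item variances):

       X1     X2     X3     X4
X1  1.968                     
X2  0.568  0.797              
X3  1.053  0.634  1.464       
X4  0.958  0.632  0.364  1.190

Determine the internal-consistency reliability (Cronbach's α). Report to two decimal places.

Cronbach's α = 0.81

ΣVar(i) = 1.968 + 0.797 + 1.464 + 1.190 = 5.419
Σ_{i<j} σ_ij = 4.209
total variance = 5.419 + 2 × 4.209 = 13.837
α = (k/(k−1))·(1 − ΣVar(i)/total variance) = (4/3)·(1 − 5.419/13.837) = 0.81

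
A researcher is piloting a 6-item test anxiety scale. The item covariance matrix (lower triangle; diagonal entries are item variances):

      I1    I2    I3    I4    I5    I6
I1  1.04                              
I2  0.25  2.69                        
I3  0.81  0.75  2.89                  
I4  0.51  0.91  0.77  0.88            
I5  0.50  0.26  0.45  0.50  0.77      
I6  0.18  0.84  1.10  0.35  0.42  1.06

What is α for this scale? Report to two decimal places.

sum of item variances = 1.04 + 2.69 + 2.89 + 0.88 + 0.77 + 1.06 = 9.33
Sum of the distinct covariances = 8.60
σ²_total = 9.33 + 2 × 8.60 = 26.53
α = (k/(k−1))·(1 − sum of item variances/σ²_total) = (6/5)·(1 − 9.33/26.53) = 0.78

α = 0.78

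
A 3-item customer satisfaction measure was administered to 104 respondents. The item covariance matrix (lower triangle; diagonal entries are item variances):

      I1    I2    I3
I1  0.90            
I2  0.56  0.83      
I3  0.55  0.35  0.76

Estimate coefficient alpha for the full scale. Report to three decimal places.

ΣVar(i) = 0.90 + 0.83 + 0.76 = 2.49
Sum of the distinct covariances = 1.46
σ²_T = 2.49 + 2 × 1.46 = 5.41
α = (k/(k−1))·(1 − ΣVar(i)/σ²_T) = (3/2)·(1 − 2.49/5.41) = 0.810

α = 0.810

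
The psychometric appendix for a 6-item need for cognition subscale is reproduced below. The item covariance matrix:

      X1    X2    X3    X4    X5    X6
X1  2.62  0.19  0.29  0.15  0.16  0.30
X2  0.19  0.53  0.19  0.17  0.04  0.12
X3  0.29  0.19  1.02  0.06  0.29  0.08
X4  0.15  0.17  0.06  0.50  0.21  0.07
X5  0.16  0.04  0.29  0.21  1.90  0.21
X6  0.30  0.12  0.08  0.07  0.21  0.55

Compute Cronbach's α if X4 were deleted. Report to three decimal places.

Cronbach's α = 0.451

Remaining items: X1, X2, X3, X5, X6 (k = 5).
Σσ²ᵢ = 2.62 + 0.53 + 1.02 + 1.90 + 0.55 = 6.62
Var(T) = 6.62 + 2 × 1.87 = 10.36
α (item deleted) = (5/4)·(1 − 6.62/10.36) = 0.451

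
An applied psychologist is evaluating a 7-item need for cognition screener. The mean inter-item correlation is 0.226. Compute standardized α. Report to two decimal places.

standardized α = 0.67

Standardized α = k·r̄ / (1 + (k−1)·r̄) = 7 × 0.226 / (1 + 6 × 0.226)
  = 1.5820 / 2.3560 = 0.67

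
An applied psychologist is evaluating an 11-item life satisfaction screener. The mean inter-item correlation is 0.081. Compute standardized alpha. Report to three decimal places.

Standardized α = k·r̄ / (1 + (k−1)·r̄) = 11 × 0.081 / (1 + 10 × 0.081)
  = 0.8910 / 1.8100 = 0.492

α = 0.492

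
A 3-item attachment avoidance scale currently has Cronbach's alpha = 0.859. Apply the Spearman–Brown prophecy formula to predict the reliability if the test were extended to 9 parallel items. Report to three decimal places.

predicted reliability = 0.948

Length factor m = 9/3 = 3.0000
α' = m·α / (1 + (m−1)·α)
   = 9/3 × 0.859 / (1 + (9/3 − 1) × 0.859)
   = 2.5770 / 2.7180 = 0.948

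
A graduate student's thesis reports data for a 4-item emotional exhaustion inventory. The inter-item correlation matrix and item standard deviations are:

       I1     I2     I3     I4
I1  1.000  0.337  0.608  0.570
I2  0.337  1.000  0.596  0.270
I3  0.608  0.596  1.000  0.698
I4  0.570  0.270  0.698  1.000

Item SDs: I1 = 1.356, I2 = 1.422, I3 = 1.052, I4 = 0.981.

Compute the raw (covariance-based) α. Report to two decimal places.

α = 0.79

Σσ²ᵢ = 1.356² + 1.422² + 1.052² + 0.981² = 5.9299
Covariances σ_ij = r_ij · s_i · s_j:
  σ(I1,I2) = 0.337 × 1.356 × 1.422 = 0.6498
  σ(I1,I3) = 0.608 × 1.356 × 1.052 = 0.8673
  σ(I1,I4) = 0.570 × 1.356 × 0.981 = 0.7582
  σ(I2,I3) = 0.596 × 1.422 × 1.052 = 0.8916
  σ(I2,I4) = 0.270 × 1.422 × 0.981 = 0.3766
  σ(I3,I4) = 0.698 × 1.052 × 0.981 = 0.7203
σ²_T = Σσ²ᵢ + 2·Σσ_ij = 5.9299 + 2 × 4.2638 = 14.4575
α = (4/3)·(1 − 5.9299/14.4575) = 0.79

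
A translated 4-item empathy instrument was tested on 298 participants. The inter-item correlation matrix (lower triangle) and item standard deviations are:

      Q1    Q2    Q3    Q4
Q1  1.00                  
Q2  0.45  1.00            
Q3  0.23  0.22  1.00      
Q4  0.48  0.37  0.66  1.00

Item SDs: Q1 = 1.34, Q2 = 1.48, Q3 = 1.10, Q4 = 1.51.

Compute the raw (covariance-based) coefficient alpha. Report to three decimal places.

Σσ²ᵢ = 1.34² + 1.48² + 1.10² + 1.51² = 7.4761
Covariances σ_ij = r_ij · s_i · s_j:
  σ(Q1,Q2) = 0.45 × 1.34 × 1.48 = 0.8924
  σ(Q1,Q3) = 0.23 × 1.34 × 1.10 = 0.3390
  σ(Q1,Q4) = 0.48 × 1.34 × 1.51 = 0.9712
  σ(Q2,Q3) = 0.22 × 1.48 × 1.10 = 0.3582
  σ(Q2,Q4) = 0.37 × 1.48 × 1.51 = 0.8269
  σ(Q3,Q4) = 0.66 × 1.10 × 1.51 = 1.0963
σ²_T = Σσ²ᵢ + 2·Σσ_ij = 7.4761 + 2 × 4.4840 = 16.4441
α = (4/3)·(1 − 7.4761/16.4441) = 0.727

α = 0.727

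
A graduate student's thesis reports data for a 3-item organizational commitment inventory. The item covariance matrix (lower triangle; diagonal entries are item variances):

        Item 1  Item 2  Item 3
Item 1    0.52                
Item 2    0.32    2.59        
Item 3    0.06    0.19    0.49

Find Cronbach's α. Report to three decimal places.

α = 0.361

Σσ²ᵢ = 0.52 + 2.59 + 0.49 = 3.60
Σ_{i<j} σ_ij = 0.57
σ²_T = 3.60 + 2 × 0.57 = 4.74
α = (k/(k−1))·(1 − Σσ²ᵢ/σ²_T) = (3/2)·(1 − 3.60/4.74) = 0.361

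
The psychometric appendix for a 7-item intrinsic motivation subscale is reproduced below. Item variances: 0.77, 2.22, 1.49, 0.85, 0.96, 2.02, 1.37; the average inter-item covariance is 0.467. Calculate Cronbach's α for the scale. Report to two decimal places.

Σσ²ᵢ = 0.77 + 2.22 + 1.49 + 0.85 + 0.96 + 2.02 + 1.37 = 9.68
Sum of the 21 distinct covariances = 21 × 0.467 = 9.807
Var(T) = Σσ²ᵢ + 2·Σcov = 9.68 + 2 × 9.807 = 29.294
α = (7/6)·(1 − 9.68/29.294) = 0.78

Cronbach's α = 0.78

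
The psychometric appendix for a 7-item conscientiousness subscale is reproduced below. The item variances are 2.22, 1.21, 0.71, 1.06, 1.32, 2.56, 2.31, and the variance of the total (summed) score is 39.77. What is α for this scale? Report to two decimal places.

α = 0.83

Σσᵢ² = 2.22 + 1.21 + 0.71 + 1.06 + 1.32 + 2.56 + 2.31 = 11.39
α = (k/(k−1))·(1 − Σσᵢ²/Var(T)) = (7/6)·(1 − 11.39/39.77) = 0.83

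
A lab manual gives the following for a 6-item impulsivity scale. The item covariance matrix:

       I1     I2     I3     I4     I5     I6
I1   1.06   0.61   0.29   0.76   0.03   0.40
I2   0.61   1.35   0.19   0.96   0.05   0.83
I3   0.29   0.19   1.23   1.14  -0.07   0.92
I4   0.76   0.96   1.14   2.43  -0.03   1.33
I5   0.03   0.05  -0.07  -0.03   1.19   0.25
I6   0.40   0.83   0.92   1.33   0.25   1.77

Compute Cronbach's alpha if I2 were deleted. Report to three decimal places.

Remaining items: I1, I3, I4, I5, I6 (k = 5).
Σσ²ᵢ = 1.06 + 1.23 + 2.43 + 1.19 + 1.77 = 7.68
σ²_T = 7.68 + 2 × 5.02 = 17.72
α (item deleted) = (5/4)·(1 − 7.68/17.72) = 0.708

α = 0.708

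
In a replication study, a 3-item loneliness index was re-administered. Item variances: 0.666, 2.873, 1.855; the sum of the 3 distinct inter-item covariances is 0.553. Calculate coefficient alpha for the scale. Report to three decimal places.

Σσ²ᵢ = 0.666 + 2.873 + 1.855 = 5.394
Sum of distinct covariances = 0.553
σ²_total = Σσ²ᵢ + 2·Σcov = 5.394 + 2 × 0.553 = 6.500
α = (3/2)·(1 − 5.394/6.500) = 0.255

α = 0.255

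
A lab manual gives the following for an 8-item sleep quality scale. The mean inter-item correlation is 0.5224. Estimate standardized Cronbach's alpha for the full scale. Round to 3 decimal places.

standardized Cronbach's alpha = 0.897

Standardized α = k·r̄ / (1 + (k−1)·r̄) = 8 × 0.5224 / (1 + 7 × 0.5224)
  = 4.1792 / 4.6568 = 0.897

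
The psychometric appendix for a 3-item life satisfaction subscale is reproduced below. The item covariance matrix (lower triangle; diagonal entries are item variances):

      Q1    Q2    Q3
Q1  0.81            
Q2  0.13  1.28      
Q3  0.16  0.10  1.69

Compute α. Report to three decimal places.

sum of item variances = 0.81 + 1.28 + 1.69 = 3.78
Sum of off-diagonal covariances = 0.39
Var(T) = 3.78 + 2 × 0.39 = 4.56
α = (k/(k−1))·(1 − sum of item variances/Var(T)) = (3/2)·(1 − 3.78/4.56) = 0.257

α = 0.257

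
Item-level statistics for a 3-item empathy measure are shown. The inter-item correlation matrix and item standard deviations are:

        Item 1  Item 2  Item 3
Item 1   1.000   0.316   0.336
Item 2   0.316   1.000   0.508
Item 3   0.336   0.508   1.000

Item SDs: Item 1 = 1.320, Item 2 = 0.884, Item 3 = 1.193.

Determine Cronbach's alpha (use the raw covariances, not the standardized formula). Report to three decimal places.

Cronbach's alpha = 0.631

Σσ²ᵢ = 1.320² + 0.884² + 1.193² = 3.9471
Covariances σ_ij = r_ij · s_i · s_j:
  σ(Item 1,Item 2) = 0.316 × 1.320 × 0.884 = 0.3687
  σ(Item 1,Item 3) = 0.336 × 1.320 × 1.193 = 0.5291
  σ(Item 2,Item 3) = 0.508 × 0.884 × 1.193 = 0.5357
σ²_T = Σσ²ᵢ + 2·Σσ_ij = 3.9471 + 2 × 1.4335 = 6.8141
α = (3/2)·(1 − 3.9471/6.8141) = 0.631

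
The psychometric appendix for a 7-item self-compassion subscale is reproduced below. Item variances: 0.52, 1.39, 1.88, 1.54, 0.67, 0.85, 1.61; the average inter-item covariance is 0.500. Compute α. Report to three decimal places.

sum of item variances = 0.52 + 1.39 + 1.88 + 1.54 + 0.67 + 0.85 + 1.61 = 8.46
Sum of the 21 distinct covariances = 21 × 0.500 = 10.500
σ²_T = sum of item variances + 2·Σcov = 8.46 + 2 × 10.500 = 29.460
α = (7/6)·(1 − 8.46/29.460) = 0.832

α = 0.832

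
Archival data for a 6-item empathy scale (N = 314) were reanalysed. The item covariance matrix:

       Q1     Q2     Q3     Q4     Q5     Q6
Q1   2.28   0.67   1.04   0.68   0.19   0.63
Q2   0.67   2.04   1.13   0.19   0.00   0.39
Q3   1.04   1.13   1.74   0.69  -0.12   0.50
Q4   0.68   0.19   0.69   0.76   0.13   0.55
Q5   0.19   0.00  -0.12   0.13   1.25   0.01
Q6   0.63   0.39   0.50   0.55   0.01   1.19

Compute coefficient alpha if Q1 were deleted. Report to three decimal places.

α = 0.623

Remaining items: Q2, Q3, Q4, Q5, Q6 (k = 5).
Σσᵢ² = 2.04 + 1.74 + 0.76 + 1.25 + 1.19 = 6.98
σ²_total = 6.98 + 2 × 3.47 = 13.92
α (item deleted) = (5/4)·(1 − 6.98/13.92) = 0.623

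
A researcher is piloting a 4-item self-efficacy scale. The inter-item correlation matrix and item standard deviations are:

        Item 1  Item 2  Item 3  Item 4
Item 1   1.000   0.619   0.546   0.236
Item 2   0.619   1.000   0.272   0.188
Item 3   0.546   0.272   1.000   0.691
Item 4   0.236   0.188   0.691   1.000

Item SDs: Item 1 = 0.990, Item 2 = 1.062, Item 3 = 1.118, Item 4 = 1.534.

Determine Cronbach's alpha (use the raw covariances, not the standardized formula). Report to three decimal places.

Σσ²ᵢ = 0.990² + 1.062² + 1.118² + 1.534² = 5.7110
Covariances σ_ij = r_ij · s_i · s_j:
  σ(Item 1,Item 2) = 0.619 × 0.990 × 1.062 = 0.6508
  σ(Item 1,Item 3) = 0.546 × 0.990 × 1.118 = 0.6043
  σ(Item 1,Item 4) = 0.236 × 0.990 × 1.534 = 0.3584
  σ(Item 2,Item 3) = 0.272 × 1.062 × 1.118 = 0.3229
  σ(Item 2,Item 4) = 0.188 × 1.062 × 1.534 = 0.3063
  σ(Item 3,Item 4) = 0.691 × 1.118 × 1.534 = 1.1851
σ²_T = Σσ²ᵢ + 2·Σσ_ij = 5.7110 + 2 × 3.4278 = 12.5666
α = (4/3)·(1 − 5.7110/12.5666) = 0.727

Cronbach's alpha = 0.727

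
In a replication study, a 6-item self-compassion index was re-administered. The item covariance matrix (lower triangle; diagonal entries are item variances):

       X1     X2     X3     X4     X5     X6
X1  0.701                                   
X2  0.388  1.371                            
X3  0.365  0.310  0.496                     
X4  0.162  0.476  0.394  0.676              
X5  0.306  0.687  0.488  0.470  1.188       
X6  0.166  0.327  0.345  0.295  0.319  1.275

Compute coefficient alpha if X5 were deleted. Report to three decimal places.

Remaining items: X1, X2, X3, X4, X6 (k = 5).
ΣVar(i) = 0.701 + 1.371 + 0.496 + 0.676 + 1.275 = 4.519
total variance = 4.519 + 2 × 3.228 = 10.975
α (item deleted) = (5/4)·(1 − 4.519/10.975) = 0.735

α = 0.735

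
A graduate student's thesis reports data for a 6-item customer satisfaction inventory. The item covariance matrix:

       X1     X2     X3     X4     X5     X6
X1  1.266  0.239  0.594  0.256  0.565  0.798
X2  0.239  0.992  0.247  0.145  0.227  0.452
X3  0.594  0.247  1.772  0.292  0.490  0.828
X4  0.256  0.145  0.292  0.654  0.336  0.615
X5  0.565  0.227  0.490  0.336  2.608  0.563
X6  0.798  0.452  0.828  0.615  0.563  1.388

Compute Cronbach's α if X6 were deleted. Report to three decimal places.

Cronbach's α = 0.602

Remaining items: X1, X2, X3, X4, X5 (k = 5).
ΣVar(i) = 1.266 + 0.992 + 1.772 + 0.654 + 2.608 = 7.292
σ²_T = 7.292 + 2 × 3.391 = 14.074
α (item deleted) = (5/4)·(1 − 7.292/14.074) = 0.602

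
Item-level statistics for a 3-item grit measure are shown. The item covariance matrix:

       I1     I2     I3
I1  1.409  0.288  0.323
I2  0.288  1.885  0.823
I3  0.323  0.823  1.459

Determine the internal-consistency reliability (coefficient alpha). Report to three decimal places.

sum of item variances = 1.409 + 1.885 + 1.459 = 4.753
Σ_{i<j} σ_ij = 1.434
Var(T) = 4.753 + 2 × 1.434 = 7.621
α = (k/(k−1))·(1 − sum of item variances/Var(T)) = (3/2)·(1 − 4.753/7.621) = 0.564

coefficient alpha = 0.564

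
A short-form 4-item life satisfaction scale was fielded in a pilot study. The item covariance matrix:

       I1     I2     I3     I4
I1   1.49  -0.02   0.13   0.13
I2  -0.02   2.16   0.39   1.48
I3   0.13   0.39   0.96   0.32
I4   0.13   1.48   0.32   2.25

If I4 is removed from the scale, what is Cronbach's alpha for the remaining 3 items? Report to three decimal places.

Cronbach's alpha = 0.267

Remaining items: I1, I2, I3 (k = 3).
sum of item variances = 1.49 + 2.16 + 0.96 = 4.61
σ²_T = 4.61 + 2 × 0.50 = 5.61
α (item deleted) = (3/2)·(1 − 4.61/5.61) = 0.267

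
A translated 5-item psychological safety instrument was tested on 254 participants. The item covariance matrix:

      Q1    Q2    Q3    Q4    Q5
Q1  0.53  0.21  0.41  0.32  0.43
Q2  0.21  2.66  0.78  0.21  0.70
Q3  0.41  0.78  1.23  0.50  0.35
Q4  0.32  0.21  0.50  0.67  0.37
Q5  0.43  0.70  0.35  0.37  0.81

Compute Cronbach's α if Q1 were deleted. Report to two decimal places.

Remaining items: Q2, Q3, Q4, Q5 (k = 4).
sum of item variances = 2.66 + 1.23 + 0.67 + 0.81 = 5.37
total variance = 5.37 + 2 × 2.91 = 11.19
α (item deleted) = (4/3)·(1 − 5.37/11.19) = 0.69

Cronbach's α = 0.69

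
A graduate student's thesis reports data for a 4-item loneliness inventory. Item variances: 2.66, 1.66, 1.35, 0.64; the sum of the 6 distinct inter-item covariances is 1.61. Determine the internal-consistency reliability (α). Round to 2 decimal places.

α = 0.45

Σσ²ᵢ = 2.66 + 1.66 + 1.35 + 0.64 = 6.31
Sum of distinct covariances = 1.61
Var(T) = Σσ²ᵢ + 2·Σcov = 6.31 + 2 × 1.61 = 9.53
α = (4/3)·(1 − 6.31/9.53) = 0.45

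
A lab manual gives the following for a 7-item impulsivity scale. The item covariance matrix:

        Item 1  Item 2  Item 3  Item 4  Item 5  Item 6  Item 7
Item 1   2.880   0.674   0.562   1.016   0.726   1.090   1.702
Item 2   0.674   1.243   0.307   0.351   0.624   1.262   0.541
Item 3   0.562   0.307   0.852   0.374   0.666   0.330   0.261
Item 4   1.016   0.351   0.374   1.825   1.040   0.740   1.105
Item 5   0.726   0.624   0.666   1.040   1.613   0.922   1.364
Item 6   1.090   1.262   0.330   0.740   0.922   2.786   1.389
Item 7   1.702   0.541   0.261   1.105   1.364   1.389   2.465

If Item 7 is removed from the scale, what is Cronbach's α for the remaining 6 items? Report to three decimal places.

α = 0.787

Remaining items: Item 1, Item 2, Item 3, Item 4, Item 5, Item 6 (k = 6).
Σσ²ᵢ = 2.880 + 1.243 + 0.852 + 1.825 + 1.613 + 2.786 = 11.199
total variance = 11.199 + 2 × 10.684 = 32.567
α (item deleted) = (6/5)·(1 − 11.199/32.567) = 0.787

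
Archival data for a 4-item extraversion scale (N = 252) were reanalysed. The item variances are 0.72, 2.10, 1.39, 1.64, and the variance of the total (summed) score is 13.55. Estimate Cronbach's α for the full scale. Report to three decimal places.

α = 0.758

ΣVar(i) = 0.72 + 2.10 + 1.39 + 1.64 = 5.85
α = (k/(k−1))·(1 − ΣVar(i)/σ²_T) = (4/3)·(1 − 5.85/13.55) = 0.758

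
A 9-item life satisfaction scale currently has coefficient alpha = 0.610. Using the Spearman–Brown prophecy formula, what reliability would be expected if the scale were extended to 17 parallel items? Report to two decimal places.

predicted reliability = 0.75

Length factor m = 17/9 = 1.8889
α' = m·α / (1 + (m−1)·α)
   = 17/9 × 0.610 / (1 + (17/9 − 1) × 0.610)
   = 1.1522 / 1.5422 = 0.75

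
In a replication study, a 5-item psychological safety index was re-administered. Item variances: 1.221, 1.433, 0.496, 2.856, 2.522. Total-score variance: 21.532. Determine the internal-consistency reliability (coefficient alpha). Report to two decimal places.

Σσᵢ² = 1.221 + 1.433 + 0.496 + 2.856 + 2.522 = 8.528
α = (k/(k−1))·(1 − Σσᵢ²/Var(T)) = (5/4)·(1 − 8.528/21.532) = 0.75

α = 0.75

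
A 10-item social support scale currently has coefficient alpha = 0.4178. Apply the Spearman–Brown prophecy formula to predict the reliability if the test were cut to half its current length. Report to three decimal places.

predicted reliability = 0.264

Length factor m = 1/2
α' = m·α / (1 − (1−m)·α)
   = 1/2 × 0.4178 / (1 − (1 − 1/2) × 0.4178)
   = 0.2089 / 0.7911 = 0.264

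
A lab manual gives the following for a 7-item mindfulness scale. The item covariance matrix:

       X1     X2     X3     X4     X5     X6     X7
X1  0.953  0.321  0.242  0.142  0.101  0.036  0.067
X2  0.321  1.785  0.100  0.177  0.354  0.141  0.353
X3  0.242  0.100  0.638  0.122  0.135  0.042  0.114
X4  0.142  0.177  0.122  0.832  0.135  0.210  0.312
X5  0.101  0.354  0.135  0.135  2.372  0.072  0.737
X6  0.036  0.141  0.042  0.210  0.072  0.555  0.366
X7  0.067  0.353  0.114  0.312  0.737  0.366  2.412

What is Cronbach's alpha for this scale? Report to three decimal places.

sum of item variances = 0.953 + 1.785 + 0.638 + 0.832 + 2.372 + 0.555 + 2.412 = 9.547
Sum of off-diagonal covariances = 4.279
Var(T) = 9.547 + 2 × 4.279 = 18.105
α = (k/(k−1))·(1 − sum of item variances/Var(T)) = (7/6)·(1 − 9.547/18.105) = 0.551

Cronbach's alpha = 0.551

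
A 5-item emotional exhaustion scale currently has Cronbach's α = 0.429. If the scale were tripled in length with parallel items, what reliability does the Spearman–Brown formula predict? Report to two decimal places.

Length factor m = 3
α' = m·α / (1 + (m−1)·α)
   = 3 × 0.429 / (1 + (3 − 1) × 0.429)
   = 1.2870 / 1.8580 = 0.69

predicted reliability = 0.69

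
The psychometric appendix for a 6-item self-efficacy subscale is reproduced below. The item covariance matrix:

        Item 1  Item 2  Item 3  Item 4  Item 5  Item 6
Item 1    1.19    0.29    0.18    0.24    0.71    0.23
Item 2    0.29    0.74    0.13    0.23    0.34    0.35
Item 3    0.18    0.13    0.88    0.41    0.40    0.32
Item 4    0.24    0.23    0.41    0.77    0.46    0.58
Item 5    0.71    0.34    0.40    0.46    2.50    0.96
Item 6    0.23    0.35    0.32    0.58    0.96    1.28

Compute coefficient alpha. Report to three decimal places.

α = 0.736

Σσ²ᵢ = 1.19 + 0.74 + 0.88 + 0.77 + 2.50 + 1.28 = 7.36
Sum of the distinct covariances = 5.83
σ²_T = 7.36 + 2 × 5.83 = 19.02
α = (k/(k−1))·(1 − Σσ²ᵢ/σ²_T) = (6/5)·(1 − 7.36/19.02) = 0.736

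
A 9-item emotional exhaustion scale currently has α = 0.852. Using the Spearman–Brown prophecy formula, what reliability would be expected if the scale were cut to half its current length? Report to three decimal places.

Length factor m = 1/2
α' = m·α / (1 − (1−m)·α)
   = 1/2 × 0.852 / (1 − (1 − 1/2) × 0.852)
   = 0.4260 / 0.5740 = 0.742

predicted reliability = 0.742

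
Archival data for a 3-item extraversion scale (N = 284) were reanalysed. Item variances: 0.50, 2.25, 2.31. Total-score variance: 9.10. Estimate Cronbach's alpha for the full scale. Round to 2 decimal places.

α = 0.67

Σσᵢ² = 0.50 + 2.25 + 2.31 = 5.06
α = (k/(k−1))·(1 − Σσᵢ²/σ²_total) = (3/2)·(1 − 5.06/9.10) = 0.67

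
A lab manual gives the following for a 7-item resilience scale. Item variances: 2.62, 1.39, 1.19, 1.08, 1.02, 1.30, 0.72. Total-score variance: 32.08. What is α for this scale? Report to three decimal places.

α = 0.828

Σσᵢ² = 2.62 + 1.39 + 1.19 + 1.08 + 1.02 + 1.30 + 0.72 = 9.32
α = (k/(k−1))·(1 − Σσᵢ²/σ²_total) = (7/6)·(1 − 9.32/32.08) = 0.828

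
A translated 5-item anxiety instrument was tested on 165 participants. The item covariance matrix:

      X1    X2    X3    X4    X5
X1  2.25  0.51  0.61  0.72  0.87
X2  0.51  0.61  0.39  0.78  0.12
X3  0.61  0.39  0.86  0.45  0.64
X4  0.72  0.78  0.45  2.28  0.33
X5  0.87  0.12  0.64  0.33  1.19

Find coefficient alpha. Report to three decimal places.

coefficient alpha = 0.752

sum of item variances = 2.25 + 0.61 + 0.86 + 2.28 + 1.19 = 7.19
Sum of the distinct covariances = 5.42
σ²_T = 7.19 + 2 × 5.42 = 18.03
α = (k/(k−1))·(1 − sum of item variances/σ²_T) = (5/4)·(1 − 7.19/18.03) = 0.752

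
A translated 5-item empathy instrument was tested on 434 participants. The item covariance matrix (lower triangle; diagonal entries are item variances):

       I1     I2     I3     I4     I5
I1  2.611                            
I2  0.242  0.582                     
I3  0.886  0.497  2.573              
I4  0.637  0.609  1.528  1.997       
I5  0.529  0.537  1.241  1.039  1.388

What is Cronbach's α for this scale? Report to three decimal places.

Σσᵢ² = 2.611 + 0.582 + 2.573 + 1.997 + 1.388 = 9.151
Sum of the distinct covariances = 7.745
σ²_total = 9.151 + 2 × 7.745 = 24.641
α = (k/(k−1))·(1 − Σσᵢ²/σ²_total) = (5/4)·(1 − 9.151/24.641) = 0.786

α = 0.786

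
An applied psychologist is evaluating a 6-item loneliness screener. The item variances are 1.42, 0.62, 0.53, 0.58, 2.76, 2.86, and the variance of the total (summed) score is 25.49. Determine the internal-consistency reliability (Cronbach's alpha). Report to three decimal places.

Σσᵢ² = 1.42 + 0.62 + 0.53 + 0.58 + 2.76 + 2.86 = 8.77
α = (k/(k−1))·(1 − Σσᵢ²/total variance) = (6/5)·(1 − 8.77/25.49) = 0.787

Cronbach's alpha = 0.787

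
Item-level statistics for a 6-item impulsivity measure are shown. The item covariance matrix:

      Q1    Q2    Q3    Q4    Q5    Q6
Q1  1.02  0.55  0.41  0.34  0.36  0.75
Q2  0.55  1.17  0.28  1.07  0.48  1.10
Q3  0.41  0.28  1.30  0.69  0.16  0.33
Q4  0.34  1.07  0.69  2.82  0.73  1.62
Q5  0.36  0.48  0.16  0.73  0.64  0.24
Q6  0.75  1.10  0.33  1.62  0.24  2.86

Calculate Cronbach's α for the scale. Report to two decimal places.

α = 0.78

Σσᵢ² = 1.02 + 1.17 + 1.30 + 2.82 + 0.64 + 2.86 = 9.81
Sum of the distinct covariances = 9.11
σ²_T = 9.81 + 2 × 9.11 = 28.03
α = (k/(k−1))·(1 − Σσᵢ²/σ²_T) = (6/5)·(1 − 9.81/28.03) = 0.78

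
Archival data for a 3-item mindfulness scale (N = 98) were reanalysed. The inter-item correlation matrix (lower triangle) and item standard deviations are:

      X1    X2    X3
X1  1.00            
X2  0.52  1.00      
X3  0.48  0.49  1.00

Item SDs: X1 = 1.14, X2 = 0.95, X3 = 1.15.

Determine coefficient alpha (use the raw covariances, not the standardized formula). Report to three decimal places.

α = 0.743

Σσ²ᵢ = 1.14² + 0.95² + 1.15² = 3.5246
Covariances σ_ij = r_ij · s_i · s_j:
  σ(X1,X2) = 0.52 × 1.14 × 0.95 = 0.5632
  σ(X1,X3) = 0.48 × 1.14 × 1.15 = 0.6293
  σ(X2,X3) = 0.49 × 0.95 × 1.15 = 0.5353
σ²_T = Σσ²ᵢ + 2·Σσ_ij = 3.5246 + 2 × 1.7278 = 6.9802
α = (3/2)·(1 − 3.5246/6.9802) = 0.743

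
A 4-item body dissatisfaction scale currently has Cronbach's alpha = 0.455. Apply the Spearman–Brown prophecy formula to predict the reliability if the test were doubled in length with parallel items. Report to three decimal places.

Length factor m = 2
α' = m·α / (1 + (m−1)·α)
   = 2 × 0.455 / (1 + (2 − 1) × 0.455)
   = 0.9100 / 1.4550 = 0.625

predicted reliability = 0.625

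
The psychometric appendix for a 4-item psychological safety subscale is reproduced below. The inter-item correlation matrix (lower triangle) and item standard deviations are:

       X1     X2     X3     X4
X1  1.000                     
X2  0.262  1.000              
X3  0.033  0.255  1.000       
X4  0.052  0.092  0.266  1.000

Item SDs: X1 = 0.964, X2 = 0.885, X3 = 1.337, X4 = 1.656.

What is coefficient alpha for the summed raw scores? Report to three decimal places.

Σσ²ᵢ = 0.964² + 0.885² + 1.337² + 1.656² = 6.2424
Covariances σ_ij = r_ij · s_i · s_j:
  σ(X1,X2) = 0.262 × 0.964 × 0.885 = 0.2235
  σ(X1,X3) = 0.033 × 0.964 × 1.337 = 0.0425
  σ(X1,X4) = 0.052 × 0.964 × 1.656 = 0.0830
  σ(X2,X3) = 0.255 × 0.885 × 1.337 = 0.3017
  σ(X2,X4) = 0.092 × 0.885 × 1.656 = 0.1348
  σ(X3,X4) = 0.266 × 1.337 × 1.656 = 0.5889
σ²_T = Σσ²ᵢ + 2·Σσ_ij = 6.2424 + 2 × 1.3744 = 8.9912
α = (4/3)·(1 − 6.2424/8.9912) = 0.408

α = 0.408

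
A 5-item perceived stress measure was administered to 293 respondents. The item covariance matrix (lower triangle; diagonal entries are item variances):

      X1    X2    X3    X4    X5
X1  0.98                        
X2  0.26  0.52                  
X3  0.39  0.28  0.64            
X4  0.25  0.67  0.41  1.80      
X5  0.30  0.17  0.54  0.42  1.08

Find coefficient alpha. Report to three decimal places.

α = 0.744

ΣVar(i) = 0.98 + 0.52 + 0.64 + 1.80 + 1.08 = 5.02
Sum of the distinct covariances = 3.69
σ²_T = 5.02 + 2 × 3.69 = 12.40
α = (k/(k−1))·(1 − ΣVar(i)/σ²_T) = (5/4)·(1 − 5.02/12.40) = 0.744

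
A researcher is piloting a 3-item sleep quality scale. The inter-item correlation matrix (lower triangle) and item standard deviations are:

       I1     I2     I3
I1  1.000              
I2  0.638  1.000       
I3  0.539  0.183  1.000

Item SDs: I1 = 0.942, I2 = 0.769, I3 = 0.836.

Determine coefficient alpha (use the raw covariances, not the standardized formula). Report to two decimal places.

Σσ²ᵢ = 0.942² + 0.769² + 0.836² = 2.1776
Covariances σ_ij = r_ij · s_i · s_j:
  σ(I1,I2) = 0.638 × 0.942 × 0.769 = 0.4622
  σ(I1,I3) = 0.539 × 0.942 × 0.836 = 0.4245
  σ(I2,I3) = 0.183 × 0.769 × 0.836 = 0.1176
σ²_T = Σσ²ᵢ + 2·Σσ_ij = 2.1776 + 2 × 1.0043 = 4.1862
α = (3/2)·(1 − 2.1776/4.1862) = 0.72

α = 0.72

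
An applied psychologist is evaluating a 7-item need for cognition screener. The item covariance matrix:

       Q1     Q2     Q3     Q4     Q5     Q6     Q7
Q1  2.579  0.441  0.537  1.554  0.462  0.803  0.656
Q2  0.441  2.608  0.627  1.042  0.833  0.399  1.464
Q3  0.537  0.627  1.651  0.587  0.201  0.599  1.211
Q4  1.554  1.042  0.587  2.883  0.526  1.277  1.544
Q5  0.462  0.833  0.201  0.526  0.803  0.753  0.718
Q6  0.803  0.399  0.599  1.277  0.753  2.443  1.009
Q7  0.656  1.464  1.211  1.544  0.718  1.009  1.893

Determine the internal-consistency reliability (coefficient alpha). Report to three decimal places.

ΣVar(i) = 2.579 + 2.608 + 1.651 + 2.883 + 0.803 + 2.443 + 1.893 = 14.860
Σ_{i<j} σ_ij = 17.243
σ²_total = 14.860 + 2 × 17.243 = 49.346
α = (k/(k−1))·(1 − ΣVar(i)/σ²_total) = (7/6)·(1 − 14.860/49.346) = 0.815

α = 0.815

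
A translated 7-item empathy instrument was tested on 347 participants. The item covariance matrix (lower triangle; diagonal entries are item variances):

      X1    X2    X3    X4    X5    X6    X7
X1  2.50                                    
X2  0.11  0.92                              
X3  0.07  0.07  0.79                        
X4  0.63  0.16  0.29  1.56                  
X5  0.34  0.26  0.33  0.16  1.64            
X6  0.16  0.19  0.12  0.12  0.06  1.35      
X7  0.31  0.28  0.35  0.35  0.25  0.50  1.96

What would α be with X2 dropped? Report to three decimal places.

α = 0.542

Remaining items: X1, X3, X4, X5, X6, X7 (k = 6).
Σσᵢ² = 2.50 + 0.79 + 1.56 + 1.64 + 1.35 + 1.96 = 9.80
total variance = 9.80 + 2 × 4.04 = 17.88
α (item deleted) = (6/5)·(1 − 9.80/17.88) = 0.542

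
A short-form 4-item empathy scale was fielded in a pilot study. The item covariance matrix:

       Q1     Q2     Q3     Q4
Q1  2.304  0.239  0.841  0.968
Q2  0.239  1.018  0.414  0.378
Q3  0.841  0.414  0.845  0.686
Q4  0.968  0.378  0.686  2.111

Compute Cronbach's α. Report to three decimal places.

ΣVar(i) = 2.304 + 1.018 + 0.845 + 2.111 = 6.278
Sum of the distinct covariances = 3.526
σ²_T = 6.278 + 2 × 3.526 = 13.330
α = (k/(k−1))·(1 − ΣVar(i)/σ²_T) = (4/3)·(1 − 6.278/13.330) = 0.705

Cronbach's α = 0.705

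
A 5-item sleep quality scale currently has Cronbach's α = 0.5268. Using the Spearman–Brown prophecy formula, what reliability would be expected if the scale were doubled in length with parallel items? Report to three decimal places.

Length factor m = 2
α' = m·α / (1 + (m−1)·α)
   = 2 × 0.5268 / (1 + (2 − 1) × 0.5268)
   = 1.0536 / 1.5268 = 0.690

predicted reliability = 0.690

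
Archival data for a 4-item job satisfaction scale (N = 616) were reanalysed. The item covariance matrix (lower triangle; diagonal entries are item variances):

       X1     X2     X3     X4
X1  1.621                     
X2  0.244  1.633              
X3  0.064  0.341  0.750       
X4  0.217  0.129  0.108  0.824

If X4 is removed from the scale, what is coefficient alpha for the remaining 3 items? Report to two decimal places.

coefficient alpha = 0.37

Remaining items: X1, X2, X3 (k = 3).
Σσᵢ² = 1.621 + 1.633 + 0.750 = 4.004
Var(T) = 4.004 + 2 × 0.649 = 5.302
α (item deleted) = (3/2)·(1 − 4.004/5.302) = 0.37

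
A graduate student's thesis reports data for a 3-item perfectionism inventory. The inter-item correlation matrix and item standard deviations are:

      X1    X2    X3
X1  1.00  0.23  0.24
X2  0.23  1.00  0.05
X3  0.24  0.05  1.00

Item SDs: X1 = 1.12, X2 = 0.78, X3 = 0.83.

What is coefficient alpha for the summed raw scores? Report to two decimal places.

α = 0.40

Σσ²ᵢ = 1.12² + 0.78² + 0.83² = 2.5517
Covariances σ_ij = r_ij · s_i · s_j:
  σ(X1,X2) = 0.23 × 1.12 × 0.78 = 0.2009
  σ(X1,X3) = 0.24 × 1.12 × 0.83 = 0.2231
  σ(X2,X3) = 0.05 × 0.78 × 0.83 = 0.0324
σ²_T = Σσ²ᵢ + 2·Σσ_ij = 2.5517 + 2 × 0.4564 = 3.4645
α = (3/2)·(1 − 2.5517/3.4645) = 0.40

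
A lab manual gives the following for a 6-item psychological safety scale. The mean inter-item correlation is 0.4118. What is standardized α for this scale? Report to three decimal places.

α = 0.808

Standardized α = k·r̄ / (1 + (k−1)·r̄) = 6 × 0.4118 / (1 + 5 × 0.4118)
  = 2.4708 / 3.0590 = 0.808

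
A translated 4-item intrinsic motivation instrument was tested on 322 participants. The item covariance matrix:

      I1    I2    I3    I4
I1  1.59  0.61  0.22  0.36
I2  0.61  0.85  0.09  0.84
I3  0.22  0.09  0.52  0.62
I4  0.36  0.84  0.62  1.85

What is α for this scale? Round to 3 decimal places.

α = 0.710

Σσᵢ² = 1.59 + 0.85 + 0.52 + 1.85 = 4.81
Sum of the distinct covariances = 2.74
total variance = 4.81 + 2 × 2.74 = 10.29
α = (k/(k−1))·(1 − Σσᵢ²/total variance) = (4/3)·(1 − 4.81/10.29) = 0.710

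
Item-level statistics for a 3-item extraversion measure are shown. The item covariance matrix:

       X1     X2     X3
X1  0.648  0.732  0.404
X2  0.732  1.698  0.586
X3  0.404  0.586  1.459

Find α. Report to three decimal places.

α = 0.713

Σσ²ᵢ = 0.648 + 1.698 + 1.459 = 3.805
Σ_{i<j} σ_ij = 1.722
Var(T) = 3.805 + 2 × 1.722 = 7.249
α = (k/(k−1))·(1 − Σσ²ᵢ/Var(T)) = (3/2)·(1 − 3.805/7.249) = 0.713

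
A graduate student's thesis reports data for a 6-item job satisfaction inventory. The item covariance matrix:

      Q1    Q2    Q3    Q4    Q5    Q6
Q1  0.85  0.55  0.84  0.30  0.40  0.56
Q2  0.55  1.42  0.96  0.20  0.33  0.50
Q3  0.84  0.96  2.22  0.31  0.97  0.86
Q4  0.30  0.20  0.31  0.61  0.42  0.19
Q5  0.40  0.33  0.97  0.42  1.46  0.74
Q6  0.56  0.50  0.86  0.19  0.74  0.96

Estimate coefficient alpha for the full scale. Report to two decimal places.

sum of item variances = 0.85 + 1.42 + 2.22 + 0.61 + 1.46 + 0.96 = 7.52
Sum of off-diagonal covariances = 8.13
σ²_total = 7.52 + 2 × 8.13 = 23.78
α = (k/(k−1))·(1 − sum of item variances/σ²_total) = (6/5)·(1 − 7.52/23.78) = 0.82

α = 0.82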